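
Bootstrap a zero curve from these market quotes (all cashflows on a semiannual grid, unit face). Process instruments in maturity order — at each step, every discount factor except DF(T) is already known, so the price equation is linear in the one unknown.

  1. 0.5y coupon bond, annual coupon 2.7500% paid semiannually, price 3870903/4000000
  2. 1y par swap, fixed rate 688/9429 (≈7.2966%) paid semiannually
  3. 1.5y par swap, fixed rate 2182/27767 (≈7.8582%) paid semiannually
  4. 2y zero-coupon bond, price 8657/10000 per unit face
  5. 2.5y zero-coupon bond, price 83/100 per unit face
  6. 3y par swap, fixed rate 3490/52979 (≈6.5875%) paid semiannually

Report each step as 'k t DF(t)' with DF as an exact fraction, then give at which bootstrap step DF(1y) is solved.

step 1 [0.5y] bond c/2=11/800: DF=(3870903/4000000 − 11/800·(0))/(1+11/800) = 4773/5000 ≈ 0.954600
step 2 [1y] swap r/2=344/9429: DF=(1 − 344/9429·(0.954600))/(1+344/9429) = 582/625 ≈ 0.931200
step 3 [1.5y] swap r/2=1091/27767: DF=(1 − 1091/27767·(0.954600+0.931200))/(1+1091/27767) = 8909/10000 ≈ 0.890900
step 4 [2y] zero: DF = P = 8657/10000 ≈ 0.865700
step 5 [2.5y] zero: DF = P = 83/100 ≈ 0.830000
step 6 [3y] swap r/2=1745/52979: DF=(1 − 1745/52979·(0.954600+0.931200+0.890900+0.865700+0.830000))/(1+1745/52979) = 1651/2000 ≈ 0.825500

1 1/2 4773/5000
2 1 582/625
3 3/2 8909/10000
4 2 8657/10000
5 5/2 83/100
6 3 1651/2000
DF(1y) is solved at step 2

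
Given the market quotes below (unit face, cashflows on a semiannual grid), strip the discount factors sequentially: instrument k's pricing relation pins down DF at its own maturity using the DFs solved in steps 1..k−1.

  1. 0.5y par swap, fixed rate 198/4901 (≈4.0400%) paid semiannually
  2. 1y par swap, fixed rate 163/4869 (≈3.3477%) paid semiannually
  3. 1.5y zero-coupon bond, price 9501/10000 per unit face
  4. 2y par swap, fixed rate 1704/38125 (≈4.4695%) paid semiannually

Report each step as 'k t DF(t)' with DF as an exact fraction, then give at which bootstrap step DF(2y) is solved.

1 1/2 4901/5000
2 1 4837/5000
3 3/2 9501/10000
4 2 2287/2500
DF(2y) is solved at step 4

step 1 [0.5y] swap r/2=99/4901: DF=(1 − 99/4901·(0))/(1+99/4901) = 4901/5000 ≈ 0.980200
step 2 [1y] swap r/2=163/9738: DF=(1 − 163/9738·(0.980200))/(1+163/9738) = 4837/5000 ≈ 0.967400
step 3 [1.5y] zero: DF = P = 9501/10000 ≈ 0.950100
step 4 [2y] swap r/2=852/38125: DF=(1 − 852/38125·(0.980200+0.967400+0.950100))/(1+852/38125) = 2287/2500 ≈ 0.914800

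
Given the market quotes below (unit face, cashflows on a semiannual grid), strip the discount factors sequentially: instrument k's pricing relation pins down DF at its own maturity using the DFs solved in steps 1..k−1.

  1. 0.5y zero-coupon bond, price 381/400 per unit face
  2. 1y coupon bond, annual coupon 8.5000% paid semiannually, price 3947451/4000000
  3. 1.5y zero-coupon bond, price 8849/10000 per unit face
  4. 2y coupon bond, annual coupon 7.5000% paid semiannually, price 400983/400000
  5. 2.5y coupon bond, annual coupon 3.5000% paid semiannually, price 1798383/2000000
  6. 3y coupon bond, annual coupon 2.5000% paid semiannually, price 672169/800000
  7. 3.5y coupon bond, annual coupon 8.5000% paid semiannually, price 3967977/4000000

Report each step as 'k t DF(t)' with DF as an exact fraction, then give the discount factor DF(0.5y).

1 1/2 381/400
2 1 4539/5000
3 3/2 8849/10000
4 2 867/1000
5 5/2 1027/1250
6 3 7751/10000
7 7/2 462/625
DF(0.5y) = 381/400 ≈ 0.952500

step 1 [0.5y] zero: DF = P = 381/400 ≈ 0.952500
step 2 [1y] bond c/2=17/400: DF=(3947451/4000000 − 17/400·(0.952500))/(1+17/400) = 4539/5000 ≈ 0.907800
step 3 [1.5y] zero: DF = P = 8849/10000 ≈ 0.884900
step 4 [2y] bond c/2=3/80: DF=(400983/400000 − 3/80·(0.952500+0.907800+0.884900))/(1+3/80) = 867/1000 ≈ 0.867000
step 5 [2.5y] bond c/2=7/400: DF=(1798383/2000000 − 7/400·(0.952500+0.907800+0.884900+0.867000))/(1+7/400) = 1027/1250 ≈ 0.821600
step 6 [3y] bond c/2=1/80: DF=(672169/800000 − 1/80·(0.952500+0.907800+0.884900+0.867000+0.821600))/(1+1/80) = 7751/10000 ≈ 0.775100
step 7 [3.5y] bond c/2=17/400: DF=(3967977/4000000 − 17/400·(0.952500+0.907800+0.884900+0.867000+0.821600+0.775100))/(1+17/400) = 462/625 ≈ 0.739200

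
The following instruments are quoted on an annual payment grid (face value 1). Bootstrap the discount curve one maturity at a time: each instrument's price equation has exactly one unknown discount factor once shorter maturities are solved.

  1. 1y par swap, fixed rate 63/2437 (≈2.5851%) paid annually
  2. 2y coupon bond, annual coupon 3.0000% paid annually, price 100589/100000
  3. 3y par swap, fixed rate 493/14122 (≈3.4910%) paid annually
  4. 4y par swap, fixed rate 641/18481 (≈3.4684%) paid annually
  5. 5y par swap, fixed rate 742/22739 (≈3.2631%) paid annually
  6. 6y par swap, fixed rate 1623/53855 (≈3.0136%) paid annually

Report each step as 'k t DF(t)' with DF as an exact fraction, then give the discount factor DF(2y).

step 1 [1y] swap r/1=63/2437: DF=(1 − 63/2437·(0))/(1+63/2437) = 2437/2500 ≈ 0.974800
step 2 [2y] bond c/1=3/100: DF=(100589/100000 − 3/100·(0.974800))/(1+3/100) = 4741/5000 ≈ 0.948200
step 3 [3y] swap r/1=493/14122: DF=(1 − 493/14122·(0.974800+0.948200))/(1+493/14122) = 4507/5000 ≈ 0.901400
step 4 [4y] swap r/1=641/18481: DF=(1 − 641/18481·(0.974800+0.948200+0.901400))/(1+641/18481) = 4359/5000 ≈ 0.871800
step 5 [5y] swap r/1=742/22739: DF=(1 − 742/22739·(0.974800+0.948200+0.901400+0.871800))/(1+742/22739) = 2129/2500 ≈ 0.851600
step 6 [6y] swap r/1=1623/53855: DF=(1 − 1623/53855·(0.974800+0.948200+0.901400+0.871800+0.851600))/(1+1623/53855) = 8377/10000 ≈ 0.837700

1 1 2437/2500
2 2 4741/5000
3 3 4507/5000
4 4 4359/5000
5 5 2129/2500
6 6 8377/10000
DF(2y) = 4741/5000 ≈ 0.948200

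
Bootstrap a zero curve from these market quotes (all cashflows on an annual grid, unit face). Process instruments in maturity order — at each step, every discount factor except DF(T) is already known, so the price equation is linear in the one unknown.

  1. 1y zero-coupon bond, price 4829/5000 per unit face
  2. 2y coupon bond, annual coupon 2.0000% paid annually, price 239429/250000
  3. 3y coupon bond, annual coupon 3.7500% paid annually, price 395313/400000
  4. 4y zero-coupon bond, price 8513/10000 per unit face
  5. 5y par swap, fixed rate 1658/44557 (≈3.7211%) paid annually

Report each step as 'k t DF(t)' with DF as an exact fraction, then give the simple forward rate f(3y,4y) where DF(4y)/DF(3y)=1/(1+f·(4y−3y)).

step 1 [1y] zero: DF = P = 4829/5000 ≈ 0.965800
step 2 [2y] bond c/1=1/50: DF=(239429/250000 − 1/50·(0.965800))/(1+1/50) = 23/25 ≈ 0.920000
step 3 [3y] bond c/1=3/80: DF=(395313/400000 − 3/80·(0.965800+0.920000))/(1+3/80) = 2211/2500 ≈ 0.884400
step 4 [4y] zero: DF = P = 8513/10000 ≈ 0.851300
step 5 [5y] swap r/1=1658/44557: DF=(1 − 1658/44557·(0.965800+0.920000+0.884400+0.851300))/(1+1658/44557) = 4171/5000 ≈ 0.834200

1 1 4829/5000
2 2 23/25
3 3 2211/2500
4 4 8513/10000
5 5 4171/5000
f(3y,4y) = ((2211/2500)/(8513/10000) − 1)/(1) = 331/8513 ≈ 3.8882%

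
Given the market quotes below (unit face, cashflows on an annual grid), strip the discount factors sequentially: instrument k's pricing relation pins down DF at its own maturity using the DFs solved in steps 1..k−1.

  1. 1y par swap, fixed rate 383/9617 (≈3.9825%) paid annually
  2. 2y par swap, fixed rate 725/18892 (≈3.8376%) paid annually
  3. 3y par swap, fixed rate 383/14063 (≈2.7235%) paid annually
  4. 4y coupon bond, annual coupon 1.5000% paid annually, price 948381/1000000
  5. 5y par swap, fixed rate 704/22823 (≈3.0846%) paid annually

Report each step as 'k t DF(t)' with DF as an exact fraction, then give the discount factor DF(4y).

1 1 9617/10000
2 2 371/400
3 3 4617/5000
4 4 558/625
5 5 537/625
DF(4y) = 558/625 ≈ 0.892800

step 1 [1y] swap r/1=383/9617: DF=(1 − 383/9617·(0))/(1+383/9617) = 9617/10000 ≈ 0.961700
step 2 [2y] swap r/1=725/18892: DF=(1 − 725/18892·(0.961700))/(1+725/18892) = 371/400 ≈ 0.927500
step 3 [3y] swap r/1=383/14063: DF=(1 − 383/14063·(0.961700+0.927500))/(1+383/14063) = 4617/5000 ≈ 0.923400
step 4 [4y] bond c/1=3/200: DF=(948381/1000000 − 3/200·(0.961700+0.927500+0.923400))/(1+3/200) = 558/625 ≈ 0.892800
step 5 [5y] swap r/1=704/22823: DF=(1 − 704/22823·(0.961700+0.927500+0.923400+0.892800))/(1+704/22823) = 537/625 ≈ 0.859200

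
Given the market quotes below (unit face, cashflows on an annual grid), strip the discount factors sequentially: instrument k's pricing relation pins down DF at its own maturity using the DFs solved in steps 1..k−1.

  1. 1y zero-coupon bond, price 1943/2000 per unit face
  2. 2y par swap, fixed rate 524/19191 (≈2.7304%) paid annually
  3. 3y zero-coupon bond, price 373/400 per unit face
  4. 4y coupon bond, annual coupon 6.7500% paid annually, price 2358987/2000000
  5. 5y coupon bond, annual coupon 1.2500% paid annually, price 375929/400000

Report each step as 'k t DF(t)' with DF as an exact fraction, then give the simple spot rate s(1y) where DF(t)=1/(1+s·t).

1 1 1943/2000
2 2 2369/2500
3 3 373/400
4 4 4623/5000
5 5 551/625
s(1y) = (1/(1943/2000) − 1)/(1) = 57/1943 ≈ 2.9336%

step 1 [1y] zero: DF = P = 1943/2000 ≈ 0.971500
step 2 [2y] swap r/1=524/19191: DF=(1 − 524/19191·(0.971500))/(1+524/19191) = 2369/2500 ≈ 0.947600
step 3 [3y] zero: DF = P = 373/400 ≈ 0.932500
step 4 [4y] bond c/1=27/400: DF=(2358987/2000000 − 27/400·(0.971500+0.947600+0.932500))/(1+27/400) = 4623/5000 ≈ 0.924600
step 5 [5y] bond c/1=1/80: DF=(375929/400000 − 1/80·(0.971500+0.947600+0.932500+0.924600))/(1+1/80) = 551/625 ≈ 0.881600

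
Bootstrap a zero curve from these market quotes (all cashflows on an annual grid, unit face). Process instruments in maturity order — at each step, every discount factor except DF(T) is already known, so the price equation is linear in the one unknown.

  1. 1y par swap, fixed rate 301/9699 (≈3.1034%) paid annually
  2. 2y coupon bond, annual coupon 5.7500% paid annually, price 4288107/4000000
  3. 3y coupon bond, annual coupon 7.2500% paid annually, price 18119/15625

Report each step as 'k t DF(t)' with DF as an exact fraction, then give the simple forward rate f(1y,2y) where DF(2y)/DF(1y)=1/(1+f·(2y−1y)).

step 1 [1y] swap r/1=301/9699: DF=(1 − 301/9699·(0))/(1+301/9699) = 9699/10000 ≈ 0.969900
step 2 [2y] bond c/1=23/400: DF=(4288107/4000000 − 23/400·(0.969900))/(1+23/400) = 961/1000 ≈ 0.961000
step 3 [3y] bond c/1=29/400: DF=(18119/15625 − 29/400·(0.969900+0.961000))/(1+29/400) = 9507/10000 ≈ 0.950700

1 1 9699/10000
2 2 961/1000
3 3 9507/10000
f(1y,2y) = ((9699/10000)/(961/1000) − 1)/(1) = 89/9610 ≈ 0.9261%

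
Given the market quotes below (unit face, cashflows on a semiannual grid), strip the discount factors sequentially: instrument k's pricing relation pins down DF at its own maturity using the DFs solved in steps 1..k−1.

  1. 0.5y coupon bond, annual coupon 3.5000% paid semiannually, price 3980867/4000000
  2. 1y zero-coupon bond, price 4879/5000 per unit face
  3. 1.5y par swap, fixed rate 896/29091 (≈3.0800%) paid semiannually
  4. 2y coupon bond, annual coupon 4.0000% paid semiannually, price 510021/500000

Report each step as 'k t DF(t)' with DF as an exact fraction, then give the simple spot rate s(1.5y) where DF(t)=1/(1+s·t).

1 1/2 9781/10000
2 1 4879/5000
3 3/2 597/625
4 2 943/1000
s(1.5y) = (1/(597/625) − 1)/(3/2) = 56/1791 ≈ 3.1267%

step 1 [0.5y] bond c/2=7/400: DF=(3980867/4000000 − 7/400·(0))/(1+7/400) = 9781/10000 ≈ 0.978100
step 2 [1y] zero: DF = P = 4879/5000 ≈ 0.975800
step 3 [1.5y] swap r/2=448/29091: DF=(1 − 448/29091·(0.978100+0.975800))/(1+448/29091) = 597/625 ≈ 0.955200
step 4 [2y] bond c/2=1/50: DF=(510021/500000 − 1/50·(0.978100+0.975800+0.955200))/(1+1/50) = 943/1000 ≈ 0.943000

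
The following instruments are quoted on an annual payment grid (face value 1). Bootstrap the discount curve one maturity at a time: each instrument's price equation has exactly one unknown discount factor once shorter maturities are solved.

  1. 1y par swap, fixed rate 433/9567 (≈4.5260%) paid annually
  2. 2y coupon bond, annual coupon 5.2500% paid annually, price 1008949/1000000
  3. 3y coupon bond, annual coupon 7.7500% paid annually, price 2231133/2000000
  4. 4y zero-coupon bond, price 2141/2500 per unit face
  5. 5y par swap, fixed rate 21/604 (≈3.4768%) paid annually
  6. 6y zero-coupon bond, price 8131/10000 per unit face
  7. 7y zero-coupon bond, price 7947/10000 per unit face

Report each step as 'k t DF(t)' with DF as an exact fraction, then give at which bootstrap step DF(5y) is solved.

step 1 [1y] swap r/1=433/9567: DF=(1 − 433/9567·(0))/(1+433/9567) = 9567/10000 ≈ 0.956700
step 2 [2y] bond c/1=21/400: DF=(1008949/1000000 − 21/400·(0.956700))/(1+21/400) = 9109/10000 ≈ 0.910900
step 3 [3y] bond c/1=31/400: DF=(2231133/2000000 − 31/400·(0.956700+0.910900))/(1+31/400) = 901/1000 ≈ 0.901000
step 4 [4y] zero: DF = P = 2141/2500 ≈ 0.856400
step 5 [5y] swap r/1=21/604: DF=(1 − 21/604·(0.956700+0.910900+0.901000+0.856400))/(1+21/604) = 4223/5000 ≈ 0.844600
step 6 [6y] zero: DF = P = 8131/10000 ≈ 0.813100
step 7 [7y] zero: DF = P = 7947/10000 ≈ 0.794700

1 1 9567/10000
2 2 9109/10000
3 3 901/1000
4 4 2141/2500
5 5 4223/5000
6 6 8131/10000
7 7 7947/10000
DF(5y) is solved at step 5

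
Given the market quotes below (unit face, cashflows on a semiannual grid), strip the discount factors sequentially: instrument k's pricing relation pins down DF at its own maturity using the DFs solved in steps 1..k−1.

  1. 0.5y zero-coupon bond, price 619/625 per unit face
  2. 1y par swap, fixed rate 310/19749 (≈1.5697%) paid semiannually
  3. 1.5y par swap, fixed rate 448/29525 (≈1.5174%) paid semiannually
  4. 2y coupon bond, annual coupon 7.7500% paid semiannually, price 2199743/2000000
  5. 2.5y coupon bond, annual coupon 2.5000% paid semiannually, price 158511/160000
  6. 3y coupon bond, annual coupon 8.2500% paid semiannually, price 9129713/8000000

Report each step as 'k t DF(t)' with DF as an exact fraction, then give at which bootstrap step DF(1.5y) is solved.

step 1 [0.5y] zero: DF = P = 619/625 ≈ 0.990400
step 2 [1y] swap r/2=155/19749: DF=(1 − 155/19749·(0.990400))/(1+155/19749) = 1969/2000 ≈ 0.984500
step 3 [1.5y] swap r/2=224/29525: DF=(1 − 224/29525·(0.990400+0.984500))/(1+224/29525) = 611/625 ≈ 0.977600
step 4 [2y] bond c/2=31/800: DF=(2199743/2000000 − 31/800·(0.990400+0.984500+0.977600))/(1+31/800) = 9487/10000 ≈ 0.948700
step 5 [2.5y] bond c/2=1/80: DF=(158511/160000 − 1/80·(0.990400+0.984500+0.977600+0.948700))/(1+1/80) = 9303/10000 ≈ 0.930300
step 6 [3y] bond c/2=33/800: DF=(9129713/8000000 − 33/800·(0.990400+0.984500+0.977600+0.948700+0.930300))/(1+33/800) = 4523/5000 ≈ 0.904600

1 1/2 619/625
2 1 1969/2000
3 3/2 611/625
4 2 9487/10000
5 5/2 9303/10000
6 3 4523/5000
DF(1.5y) is solved at step 3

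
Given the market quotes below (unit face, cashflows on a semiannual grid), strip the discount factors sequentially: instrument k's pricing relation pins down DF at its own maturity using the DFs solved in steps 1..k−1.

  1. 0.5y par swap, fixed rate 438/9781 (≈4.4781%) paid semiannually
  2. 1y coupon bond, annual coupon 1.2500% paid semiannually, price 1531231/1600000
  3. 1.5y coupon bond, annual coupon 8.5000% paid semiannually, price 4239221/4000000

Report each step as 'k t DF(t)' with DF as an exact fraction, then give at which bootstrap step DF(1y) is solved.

step 1 [0.5y] swap r/2=219/9781: DF=(1 − 219/9781·(0))/(1+219/9781) = 9781/10000 ≈ 0.978100
step 2 [1y] bond c/2=1/160: DF=(1531231/1600000 − 1/160·(0.978100))/(1+1/160) = 189/200 ≈ 0.945000
step 3 [1.5y] bond c/2=17/400: DF=(4239221/4000000 − 17/400·(0.978100+0.945000))/(1+17/400) = 4691/5000 ≈ 0.938200

1 1/2 9781/10000
2 1 189/200
3 3/2 4691/5000
DF(1y) is solved at step 2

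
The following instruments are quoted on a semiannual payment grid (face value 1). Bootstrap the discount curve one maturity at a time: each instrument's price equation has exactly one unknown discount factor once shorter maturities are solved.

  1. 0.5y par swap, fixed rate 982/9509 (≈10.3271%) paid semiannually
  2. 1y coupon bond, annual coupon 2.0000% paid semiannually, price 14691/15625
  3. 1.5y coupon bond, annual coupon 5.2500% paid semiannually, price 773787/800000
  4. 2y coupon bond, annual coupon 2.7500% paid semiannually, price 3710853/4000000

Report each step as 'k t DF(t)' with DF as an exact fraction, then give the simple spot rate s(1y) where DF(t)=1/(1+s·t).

1 1/2 9509/10000
2 1 1843/2000
3 3/2 4473/5000
4 2 1097/1250
s(1y) = (1/(1843/2000) − 1)/(1) = 157/1843 ≈ 8.5187%

step 1 [0.5y] swap r/2=491/9509: DF=(1 − 491/9509·(0))/(1+491/9509) = 9509/10000 ≈ 0.950900
step 2 [1y] bond c/2=1/100: DF=(14691/15625 − 1/100·(0.950900))/(1+1/100) = 1843/2000 ≈ 0.921500
step 3 [1.5y] bond c/2=21/800: DF=(773787/800000 − 21/800·(0.950900+0.921500))/(1+21/800) = 4473/5000 ≈ 0.894600
step 4 [2y] bond c/2=11/800: DF=(3710853/4000000 − 11/800·(0.950900+0.921500+0.894600))/(1+11/800) = 1097/1250 ≈ 0.877600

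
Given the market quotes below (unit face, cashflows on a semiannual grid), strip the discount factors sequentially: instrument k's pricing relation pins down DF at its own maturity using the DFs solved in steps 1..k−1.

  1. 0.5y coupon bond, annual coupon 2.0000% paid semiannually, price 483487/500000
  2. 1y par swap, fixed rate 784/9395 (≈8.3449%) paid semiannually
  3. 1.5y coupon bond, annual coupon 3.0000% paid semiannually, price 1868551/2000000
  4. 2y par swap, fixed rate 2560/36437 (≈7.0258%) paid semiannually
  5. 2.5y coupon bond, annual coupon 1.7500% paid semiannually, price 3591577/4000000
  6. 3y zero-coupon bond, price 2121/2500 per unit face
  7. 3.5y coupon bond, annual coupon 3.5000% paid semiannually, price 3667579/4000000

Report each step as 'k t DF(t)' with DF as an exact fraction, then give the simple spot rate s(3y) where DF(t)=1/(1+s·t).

step 1 [0.5y] bond c/2=1/100: DF=(483487/500000 − 1/100·(0))/(1+1/100) = 4787/5000 ≈ 0.957400
step 2 [1y] swap r/2=392/9395: DF=(1 − 392/9395·(0.957400))/(1+392/9395) = 576/625 ≈ 0.921600
step 3 [1.5y] bond c/2=3/200: DF=(1868551/2000000 − 3/200·(0.957400+0.921600))/(1+3/200) = 8927/10000 ≈ 0.892700
step 4 [2y] swap r/2=1280/36437: DF=(1 − 1280/36437·(0.957400+0.921600+0.892700))/(1+1280/36437) = 109/125 ≈ 0.872000
step 5 [2.5y] bond c/2=7/800: DF=(3591577/4000000 − 7/800·(0.957400+0.921600+0.892700+0.872000))/(1+7/800) = 1717/2000 ≈ 0.858500
step 6 [3y] zero: DF = P = 2121/2500 ≈ 0.848400
step 7 [3.5y] bond c/2=7/400: DF=(3667579/4000000 − 7/400·(0.957400+0.921600+0.892700+0.872000+0.858500+0.848400))/(1+7/400) = 8091/10000 ≈ 0.809100

1 1/2 4787/5000
2 1 576/625
3 3/2 8927/10000
4 2 109/125
5 5/2 1717/2000
6 3 2121/2500
7 7/2 8091/10000
s(3y) = (1/(2121/2500) − 1)/(3) = 379/6363 ≈ 5.9563%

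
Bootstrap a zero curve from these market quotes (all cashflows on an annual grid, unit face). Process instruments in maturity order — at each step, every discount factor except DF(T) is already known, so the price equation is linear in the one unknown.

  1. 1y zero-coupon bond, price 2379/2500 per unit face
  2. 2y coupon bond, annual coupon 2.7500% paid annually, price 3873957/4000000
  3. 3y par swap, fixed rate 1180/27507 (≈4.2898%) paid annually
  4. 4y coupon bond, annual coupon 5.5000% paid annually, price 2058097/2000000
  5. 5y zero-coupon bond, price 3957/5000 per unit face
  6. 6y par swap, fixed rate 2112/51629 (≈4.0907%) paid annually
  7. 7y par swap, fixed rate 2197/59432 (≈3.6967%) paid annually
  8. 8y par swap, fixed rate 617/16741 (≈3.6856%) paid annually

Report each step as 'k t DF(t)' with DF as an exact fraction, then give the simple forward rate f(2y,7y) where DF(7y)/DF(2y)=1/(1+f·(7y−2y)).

step 1 [1y] zero: DF = P = 2379/2500 ≈ 0.951600
step 2 [2y] bond c/1=11/400: DF=(3873957/4000000 − 11/400·(0.951600))/(1+11/400) = 9171/10000 ≈ 0.917100
step 3 [3y] swap r/1=1180/27507: DF=(1 − 1180/27507·(0.951600+0.917100))/(1+1180/27507) = 441/500 ≈ 0.882000
step 4 [4y] bond c/1=11/200: DF=(2058097/2000000 − 11/200·(0.951600+0.917100+0.882000))/(1+11/200) = 104/125 ≈ 0.832000
step 5 [5y] zero: DF = P = 3957/5000 ≈ 0.791400
step 6 [6y] swap r/1=2112/51629: DF=(1 − 2112/51629·(0.951600+0.917100+0.882000+0.832000+0.791400))/(1+2112/51629) = 493/625 ≈ 0.788800
step 7 [7y] swap r/1=2197/59432: DF=(1 − 2197/59432·(0.951600+0.917100+0.882000+0.832000+0.791400+0.788800))/(1+2197/59432) = 7803/10000 ≈ 0.780300
step 8 [8y] swap r/1=617/16741: DF=(1 − 617/16741·(0.951600+0.917100+0.882000+0.832000+0.791400+0.788800+0.780300))/(1+617/16741) = 1883/2500 ≈ 0.753200

1 1 2379/2500
2 2 9171/10000
3 3 441/500
4 4 104/125
5 5 3957/5000
6 6 493/625
7 7 7803/10000
8 8 1883/2500
f(2y,7y) = ((9171/10000)/(7803/10000) − 1)/(5) = 152/4335 ≈ 3.5063%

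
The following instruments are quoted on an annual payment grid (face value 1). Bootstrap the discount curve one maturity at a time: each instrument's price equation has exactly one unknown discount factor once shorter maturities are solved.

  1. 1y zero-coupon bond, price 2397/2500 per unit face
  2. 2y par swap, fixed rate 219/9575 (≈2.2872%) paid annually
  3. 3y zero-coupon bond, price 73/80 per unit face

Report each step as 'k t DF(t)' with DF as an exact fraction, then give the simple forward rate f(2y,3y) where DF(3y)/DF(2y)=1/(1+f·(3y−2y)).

step 1 [1y] zero: DF = P = 2397/2500 ≈ 0.958800
step 2 [2y] swap r/1=219/9575: DF=(1 − 219/9575·(0.958800))/(1+219/9575) = 4781/5000 ≈ 0.956200
step 3 [3y] zero: DF = P = 73/80 ≈ 0.912500

1 1 2397/2500
2 2 4781/5000
3 3 73/80
f(2y,3y) = ((4781/5000)/(73/80) − 1)/(1) = 437/9125 ≈ 4.7890%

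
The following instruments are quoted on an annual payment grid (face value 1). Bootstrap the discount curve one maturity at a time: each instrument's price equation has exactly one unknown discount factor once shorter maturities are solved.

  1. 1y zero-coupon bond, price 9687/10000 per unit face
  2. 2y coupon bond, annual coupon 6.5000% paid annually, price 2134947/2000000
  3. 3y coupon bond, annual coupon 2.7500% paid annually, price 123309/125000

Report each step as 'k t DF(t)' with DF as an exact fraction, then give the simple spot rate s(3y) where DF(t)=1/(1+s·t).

step 1 [1y] zero: DF = P = 9687/10000 ≈ 0.968700
step 2 [2y] bond c/1=13/200: DF=(2134947/2000000 − 13/200·(0.968700))/(1+13/200) = 1179/1250 ≈ 0.943200
step 3 [3y] bond c/1=11/400: DF=(123309/125000 − 11/400·(0.968700+0.943200))/(1+11/400) = 9089/10000 ≈ 0.908900

1 1 9687/10000
2 2 1179/1250
3 3 9089/10000
s(3y) = (1/(9089/10000) − 1)/(3) = 911/27267 ≈ 3.3410%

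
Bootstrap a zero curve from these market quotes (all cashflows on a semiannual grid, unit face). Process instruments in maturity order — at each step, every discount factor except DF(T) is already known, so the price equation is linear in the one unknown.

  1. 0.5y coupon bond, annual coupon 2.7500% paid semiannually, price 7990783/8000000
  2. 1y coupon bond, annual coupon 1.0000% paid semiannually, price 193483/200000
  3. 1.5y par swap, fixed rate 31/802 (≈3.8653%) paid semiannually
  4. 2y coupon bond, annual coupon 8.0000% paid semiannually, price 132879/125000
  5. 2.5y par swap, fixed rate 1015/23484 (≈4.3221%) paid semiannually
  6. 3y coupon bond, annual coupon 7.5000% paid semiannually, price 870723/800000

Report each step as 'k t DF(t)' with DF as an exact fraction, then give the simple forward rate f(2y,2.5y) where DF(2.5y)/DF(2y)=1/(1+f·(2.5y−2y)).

step 1 [0.5y] bond c/2=11/800: DF=(7990783/8000000 − 11/800·(0))/(1+11/800) = 9853/10000 ≈ 0.985300
step 2 [1y] bond c/2=1/200: DF=(193483/200000 − 1/200·(0.985300))/(1+1/200) = 9577/10000 ≈ 0.957700
step 3 [1.5y] swap r/2=31/1604: DF=(1 − 31/1604·(0.985300+0.957700))/(1+31/1604) = 4721/5000 ≈ 0.944200
step 4 [2y] bond c/2=1/25: DF=(132879/125000 − 1/25·(0.985300+0.957700+0.944200))/(1+1/25) = 9111/10000 ≈ 0.911100
step 5 [2.5y] swap r/2=1015/46968: DF=(1 − 1015/46968·(0.985300+0.957700+0.944200+0.911100))/(1+1015/46968) = 1797/2000 ≈ 0.898500
step 6 [3y] bond c/2=3/80: DF=(870723/800000 − 3/80·(0.985300+0.957700+0.944200+0.911100+0.898500))/(1+3/80) = 8793/10000 ≈ 0.879300

1 1/2 9853/10000
2 1 9577/10000
3 3/2 4721/5000
4 2 9111/10000
5 5/2 1797/2000
6 3 8793/10000
f(2y,2.5y) = ((9111/10000)/(1797/2000) − 1)/(1/2) = 84/2995 ≈ 2.8047%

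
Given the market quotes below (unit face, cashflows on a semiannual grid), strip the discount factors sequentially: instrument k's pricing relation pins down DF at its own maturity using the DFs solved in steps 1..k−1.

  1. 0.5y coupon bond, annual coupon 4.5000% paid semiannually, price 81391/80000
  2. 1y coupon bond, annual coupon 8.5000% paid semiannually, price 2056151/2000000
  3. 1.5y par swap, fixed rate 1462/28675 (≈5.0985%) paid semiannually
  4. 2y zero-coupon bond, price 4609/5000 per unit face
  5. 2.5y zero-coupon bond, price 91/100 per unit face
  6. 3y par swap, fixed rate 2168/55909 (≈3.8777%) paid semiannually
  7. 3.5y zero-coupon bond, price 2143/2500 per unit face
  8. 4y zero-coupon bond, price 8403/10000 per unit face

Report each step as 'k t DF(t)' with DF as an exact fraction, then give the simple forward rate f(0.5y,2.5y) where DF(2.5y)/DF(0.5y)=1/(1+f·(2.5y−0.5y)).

step 1 [0.5y] bond c/2=9/400: DF=(81391/80000 − 9/400·(0))/(1+9/400) = 199/200 ≈ 0.995000
step 2 [1y] bond c/2=17/400: DF=(2056151/2000000 − 17/400·(0.995000))/(1+17/400) = 591/625 ≈ 0.945600
step 3 [1.5y] swap r/2=731/28675: DF=(1 − 731/28675·(0.995000+0.945600))/(1+731/28675) = 9269/10000 ≈ 0.926900
step 4 [2y] zero: DF = P = 4609/5000 ≈ 0.921800
step 5 [2.5y] zero: DF = P = 91/100 ≈ 0.910000
step 6 [3y] swap r/2=1084/55909: DF=(1 − 1084/55909·(0.995000+0.945600+0.926900+0.921800+0.910000))/(1+1084/55909) = 2229/2500 ≈ 0.891600
step 7 [3.5y] zero: DF = P = 2143/2500 ≈ 0.857200
step 8 [4y] zero: DF = P = 8403/10000 ≈ 0.840300

1 1/2 199/200
2 1 591/625
3 3/2 9269/10000
4 2 4609/5000
5 5/2 91/100
6 3 2229/2500
7 7/2 2143/2500
8 4 8403/10000
f(0.5y,2.5y) = ((199/200)/(91/100) − 1)/(2) = 17/364 ≈ 4.6703%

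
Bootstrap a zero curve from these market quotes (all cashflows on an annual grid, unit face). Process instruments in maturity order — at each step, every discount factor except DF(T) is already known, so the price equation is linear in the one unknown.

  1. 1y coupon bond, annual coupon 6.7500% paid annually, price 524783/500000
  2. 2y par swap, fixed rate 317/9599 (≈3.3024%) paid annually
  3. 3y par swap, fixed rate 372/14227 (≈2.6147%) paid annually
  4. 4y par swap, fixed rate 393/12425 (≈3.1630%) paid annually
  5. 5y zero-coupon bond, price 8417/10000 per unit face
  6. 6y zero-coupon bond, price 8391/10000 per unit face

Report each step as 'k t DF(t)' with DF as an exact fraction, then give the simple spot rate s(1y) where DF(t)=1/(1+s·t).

step 1 [1y] bond c/1=27/400: DF=(524783/500000 − 27/400·(0))/(1+27/400) = 1229/1250 ≈ 0.983200
step 2 [2y] swap r/1=317/9599: DF=(1 − 317/9599·(0.983200))/(1+317/9599) = 4683/5000 ≈ 0.936600
step 3 [3y] swap r/1=372/14227: DF=(1 − 372/14227·(0.983200+0.936600))/(1+372/14227) = 1157/1250 ≈ 0.925600
step 4 [4y] swap r/1=393/12425: DF=(1 − 393/12425·(0.983200+0.936600+0.925600))/(1+393/12425) = 8821/10000 ≈ 0.882100
step 5 [5y] zero: DF = P = 8417/10000 ≈ 0.841700
step 6 [6y] zero: DF = P = 8391/10000 ≈ 0.839100

1 1 1229/1250
2 2 4683/5000
3 3 1157/1250
4 4 8821/10000
5 5 8417/10000
6 6 8391/10000
s(1y) = (1/(1229/1250) − 1)/(1) = 21/1229 ≈ 1.7087%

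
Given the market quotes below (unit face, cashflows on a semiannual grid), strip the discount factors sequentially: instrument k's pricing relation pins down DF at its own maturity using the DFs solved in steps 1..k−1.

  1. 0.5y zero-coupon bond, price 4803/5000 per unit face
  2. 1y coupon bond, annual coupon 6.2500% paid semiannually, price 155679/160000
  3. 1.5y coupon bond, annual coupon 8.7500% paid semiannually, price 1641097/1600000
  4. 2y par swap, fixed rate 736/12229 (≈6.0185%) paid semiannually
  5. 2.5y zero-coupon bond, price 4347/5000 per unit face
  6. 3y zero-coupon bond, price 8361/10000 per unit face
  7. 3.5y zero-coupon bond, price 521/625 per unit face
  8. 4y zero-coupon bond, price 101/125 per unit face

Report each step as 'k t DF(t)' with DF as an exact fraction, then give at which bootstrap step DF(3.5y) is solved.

step 1 [0.5y] zero: DF = P = 4803/5000 ≈ 0.960600
step 2 [1y] bond c/2=1/32: DF=(155679/160000 − 1/32·(0.960600))/(1+1/32) = 1143/1250 ≈ 0.914400
step 3 [1.5y] bond c/2=7/160: DF=(1641097/1600000 − 7/160·(0.960600+0.914400))/(1+7/160) = 9041/10000 ≈ 0.904100
step 4 [2y] swap r/2=368/12229: DF=(1 − 368/12229·(0.960600+0.914400+0.904100))/(1+368/12229) = 556/625 ≈ 0.889600
step 5 [2.5y] zero: DF = P = 4347/5000 ≈ 0.869400
step 6 [3y] zero: DF = P = 8361/10000 ≈ 0.836100
step 7 [3.5y] zero: DF = P = 521/625 ≈ 0.833600
step 8 [4y] zero: DF = P = 101/125 ≈ 0.808000

1 1/2 4803/5000
2 1 1143/1250
3 3/2 9041/10000
4 2 556/625
5 5/2 4347/5000
6 3 8361/10000
7 7/2 521/625
8 4 101/125
DF(3.5y) is solved at step 7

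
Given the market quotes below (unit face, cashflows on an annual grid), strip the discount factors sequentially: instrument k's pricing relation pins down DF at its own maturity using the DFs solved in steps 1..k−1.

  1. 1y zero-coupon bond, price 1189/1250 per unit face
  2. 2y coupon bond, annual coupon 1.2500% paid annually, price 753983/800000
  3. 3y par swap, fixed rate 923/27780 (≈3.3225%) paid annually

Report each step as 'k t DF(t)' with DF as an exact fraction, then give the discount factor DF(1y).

step 1 [1y] zero: DF = P = 1189/1250 ≈ 0.951200
step 2 [2y] bond c/1=1/80: DF=(753983/800000 − 1/80·(0.951200))/(1+1/80) = 9191/10000 ≈ 0.919100
step 3 [3y] swap r/1=923/27780: DF=(1 − 923/27780·(0.951200+0.919100))/(1+923/27780) = 9077/10000 ≈ 0.907700

1 1 1189/1250
2 2 9191/10000
3 3 9077/10000
DF(1y) = 1189/1250 ≈ 0.951200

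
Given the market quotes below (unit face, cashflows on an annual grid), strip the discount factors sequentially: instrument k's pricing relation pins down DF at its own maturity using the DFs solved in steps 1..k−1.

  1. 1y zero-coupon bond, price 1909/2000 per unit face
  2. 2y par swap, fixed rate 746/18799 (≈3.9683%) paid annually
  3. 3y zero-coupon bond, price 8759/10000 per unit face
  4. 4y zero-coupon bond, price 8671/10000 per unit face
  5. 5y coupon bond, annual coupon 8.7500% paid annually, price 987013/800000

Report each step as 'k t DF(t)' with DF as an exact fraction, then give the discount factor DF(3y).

step 1 [1y] zero: DF = P = 1909/2000 ≈ 0.954500
step 2 [2y] swap r/1=746/18799: DF=(1 − 746/18799·(0.954500))/(1+746/18799) = 4627/5000 ≈ 0.925400
step 3 [3y] zero: DF = P = 8759/10000 ≈ 0.875900
step 4 [4y] zero: DF = P = 8671/10000 ≈ 0.867100
step 5 [5y] bond c/1=7/80: DF=(987013/800000 − 7/80·(0.954500+0.925400+0.875900+0.867100))/(1+7/80) = 843/1000 ≈ 0.843000

1 1 1909/2000
2 2 4627/5000
3 3 8759/10000
4 4 8671/10000
5 5 843/1000
DF(3y) = 8759/10000 ≈ 0.875900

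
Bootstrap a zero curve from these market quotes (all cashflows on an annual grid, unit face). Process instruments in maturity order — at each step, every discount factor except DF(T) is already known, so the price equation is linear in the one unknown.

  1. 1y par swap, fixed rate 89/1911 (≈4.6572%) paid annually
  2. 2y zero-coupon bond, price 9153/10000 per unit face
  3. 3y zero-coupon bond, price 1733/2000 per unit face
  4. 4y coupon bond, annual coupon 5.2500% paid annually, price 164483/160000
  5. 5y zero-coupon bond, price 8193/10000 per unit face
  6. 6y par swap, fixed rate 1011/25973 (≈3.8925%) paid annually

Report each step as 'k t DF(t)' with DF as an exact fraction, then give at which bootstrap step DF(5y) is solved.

step 1 [1y] swap r/1=89/1911: DF=(1 − 89/1911·(0))/(1+89/1911) = 1911/2000 ≈ 0.955500
step 2 [2y] zero: DF = P = 9153/10000 ≈ 0.915300
step 3 [3y] zero: DF = P = 1733/2000 ≈ 0.866500
step 4 [4y] bond c/1=21/400: DF=(164483/160000 − 21/400·(0.955500+0.915300+0.866500))/(1+21/400) = 4201/5000 ≈ 0.840200
step 5 [5y] zero: DF = P = 8193/10000 ≈ 0.819300
step 6 [6y] swap r/1=1011/25973: DF=(1 − 1011/25973·(0.955500+0.915300+0.866500+0.840200+0.819300))/(1+1011/25973) = 3989/5000 ≈ 0.797800

1 1 1911/2000
2 2 9153/10000
3 3 1733/2000
4 4 4201/5000
5 5 8193/10000
6 6 3989/5000
DF(5y) is solved at step 5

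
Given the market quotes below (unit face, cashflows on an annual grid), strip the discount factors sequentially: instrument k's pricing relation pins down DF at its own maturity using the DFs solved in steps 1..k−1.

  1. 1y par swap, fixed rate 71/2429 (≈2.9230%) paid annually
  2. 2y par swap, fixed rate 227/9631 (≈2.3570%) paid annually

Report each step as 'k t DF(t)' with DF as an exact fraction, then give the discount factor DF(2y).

step 1 [1y] swap r/1=71/2429: DF=(1 − 71/2429·(0))/(1+71/2429) = 2429/2500 ≈ 0.971600
step 2 [2y] swap r/1=227/9631: DF=(1 − 227/9631·(0.971600))/(1+227/9631) = 4773/5000 ≈ 0.954600

1 1 2429/2500
2 2 4773/5000
DF(2y) = 4773/5000 ≈ 0.954600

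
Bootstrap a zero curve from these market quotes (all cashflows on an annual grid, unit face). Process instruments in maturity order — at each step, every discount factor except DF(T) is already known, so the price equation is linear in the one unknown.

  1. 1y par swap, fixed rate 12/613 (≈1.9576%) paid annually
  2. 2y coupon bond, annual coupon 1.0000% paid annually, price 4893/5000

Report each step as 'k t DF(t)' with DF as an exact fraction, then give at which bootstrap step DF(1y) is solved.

1 1 613/625
2 2 1199/1250
DF(1y) is solved at step 1

step 1 [1y] swap r/1=12/613: DF=(1 − 12/613·(0))/(1+12/613) = 613/625 ≈ 0.980800
step 2 [2y] bond c/1=1/100: DF=(4893/5000 − 1/100·(0.980800))/(1+1/100) = 1199/1250 ≈ 0.959200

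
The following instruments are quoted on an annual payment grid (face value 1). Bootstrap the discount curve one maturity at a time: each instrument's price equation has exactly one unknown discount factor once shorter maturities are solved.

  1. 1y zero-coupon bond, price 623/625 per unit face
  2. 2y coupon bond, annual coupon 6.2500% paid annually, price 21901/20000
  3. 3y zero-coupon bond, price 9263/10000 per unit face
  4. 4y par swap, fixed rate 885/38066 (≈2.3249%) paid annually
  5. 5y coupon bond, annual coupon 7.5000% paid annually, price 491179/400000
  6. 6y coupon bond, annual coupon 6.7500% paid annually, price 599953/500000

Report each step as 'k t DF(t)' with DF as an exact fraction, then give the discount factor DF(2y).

1 1 623/625
2 2 243/250
3 3 9263/10000
4 4 1823/2000
5 5 8767/10000
6 6 8279/10000
DF(2y) = 243/250 ≈ 0.972000

step 1 [1y] zero: DF = P = 623/625 ≈ 0.996800
step 2 [2y] bond c/1=1/16: DF=(21901/20000 − 1/16·(0.996800))/(1+1/16) = 243/250 ≈ 0.972000
step 3 [3y] zero: DF = P = 9263/10000 ≈ 0.926300
step 4 [4y] swap r/1=885/38066: DF=(1 − 885/38066·(0.996800+0.972000+0.926300))/(1+885/38066) = 1823/2000 ≈ 0.911500
step 5 [5y] bond c/1=3/40: DF=(491179/400000 − 3/40·(0.996800+0.972000+0.926300+0.911500))/(1+3/40) = 8767/10000 ≈ 0.876700
step 6 [6y] bond c/1=27/400: DF=(599953/500000 − 27/400·(0.996800+0.972000+0.926300+0.911500+0.876700))/(1+27/400) = 8279/10000 ≈ 0.827900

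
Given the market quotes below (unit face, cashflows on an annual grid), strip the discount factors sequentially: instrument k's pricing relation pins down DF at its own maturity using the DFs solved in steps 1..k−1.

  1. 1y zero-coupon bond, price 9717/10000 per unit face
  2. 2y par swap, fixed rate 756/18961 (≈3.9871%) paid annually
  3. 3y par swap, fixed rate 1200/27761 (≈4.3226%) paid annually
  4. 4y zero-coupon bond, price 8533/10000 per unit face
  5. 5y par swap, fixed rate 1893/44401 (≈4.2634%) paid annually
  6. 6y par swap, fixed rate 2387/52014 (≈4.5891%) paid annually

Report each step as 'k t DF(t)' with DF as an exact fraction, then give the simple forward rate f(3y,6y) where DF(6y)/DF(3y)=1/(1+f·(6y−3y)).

step 1 [1y] zero: DF = P = 9717/10000 ≈ 0.971700
step 2 [2y] swap r/1=756/18961: DF=(1 − 756/18961·(0.971700))/(1+756/18961) = 2311/2500 ≈ 0.924400
step 3 [3y] swap r/1=1200/27761: DF=(1 − 1200/27761·(0.971700+0.924400))/(1+1200/27761) = 22/25 ≈ 0.880000
step 4 [4y] zero: DF = P = 8533/10000 ≈ 0.853300
step 5 [5y] swap r/1=1893/44401: DF=(1 − 1893/44401·(0.971700+0.924400+0.880000+0.853300))/(1+1893/44401) = 8107/10000 ≈ 0.810700
step 6 [6y] swap r/1=2387/52014: DF=(1 − 2387/52014·(0.971700+0.924400+0.880000+0.853300+0.810700))/(1+2387/52014) = 7613/10000 ≈ 0.761300

1 1 9717/10000
2 2 2311/2500
3 3 22/25
4 4 8533/10000
5 5 8107/10000
6 6 7613/10000
f(3y,6y) = ((22/25)/(7613/10000) − 1)/(3) = 1187/22839 ≈ 5.1973%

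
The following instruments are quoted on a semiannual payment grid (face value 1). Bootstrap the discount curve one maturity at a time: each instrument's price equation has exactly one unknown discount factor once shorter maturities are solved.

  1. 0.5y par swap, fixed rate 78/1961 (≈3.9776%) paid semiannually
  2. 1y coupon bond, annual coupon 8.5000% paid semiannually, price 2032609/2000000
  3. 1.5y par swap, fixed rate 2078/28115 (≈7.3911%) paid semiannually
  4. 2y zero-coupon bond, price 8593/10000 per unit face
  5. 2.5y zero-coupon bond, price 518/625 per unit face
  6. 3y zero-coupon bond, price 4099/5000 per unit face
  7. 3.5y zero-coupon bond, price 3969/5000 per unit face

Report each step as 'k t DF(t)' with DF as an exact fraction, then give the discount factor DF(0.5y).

step 1 [0.5y] swap r/2=39/1961: DF=(1 − 39/1961·(0))/(1+39/1961) = 1961/2000 ≈ 0.980500
step 2 [1y] bond c/2=17/400: DF=(2032609/2000000 − 17/400·(0.980500))/(1+17/400) = 9349/10000 ≈ 0.934900
step 3 [1.5y] swap r/2=1039/28115: DF=(1 − 1039/28115·(0.980500+0.934900))/(1+1039/28115) = 8961/10000 ≈ 0.896100
step 4 [2y] zero: DF = P = 8593/10000 ≈ 0.859300
step 5 [2.5y] zero: DF = P = 518/625 ≈ 0.828800
step 6 [3y] zero: DF = P = 4099/5000 ≈ 0.819800
step 7 [3.5y] zero: DF = P = 3969/5000 ≈ 0.793800

1 1/2 1961/2000
2 1 9349/10000
3 3/2 8961/10000
4 2 8593/10000
5 5/2 518/625
6 3 4099/5000
7 7/2 3969/5000
DF(0.5y) = 1961/2000 ≈ 0.980500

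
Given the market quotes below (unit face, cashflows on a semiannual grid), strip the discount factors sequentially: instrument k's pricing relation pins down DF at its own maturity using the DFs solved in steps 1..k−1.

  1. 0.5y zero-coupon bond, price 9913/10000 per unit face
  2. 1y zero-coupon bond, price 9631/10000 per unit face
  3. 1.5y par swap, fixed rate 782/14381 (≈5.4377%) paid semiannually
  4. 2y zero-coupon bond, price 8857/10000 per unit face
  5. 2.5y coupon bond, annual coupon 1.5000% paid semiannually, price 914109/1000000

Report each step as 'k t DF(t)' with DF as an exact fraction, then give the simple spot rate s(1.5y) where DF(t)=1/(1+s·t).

1 1/2 9913/10000
2 1 9631/10000
3 3/2 4609/5000
4 2 8857/10000
5 5/2 8793/10000
s(1.5y) = (1/(4609/5000) − 1)/(3/2) = 782/13827 ≈ 5.6556%

step 1 [0.5y] zero: DF = P = 9913/10000 ≈ 0.991300
step 2 [1y] zero: DF = P = 9631/10000 ≈ 0.963100
step 3 [1.5y] swap r/2=391/14381: DF=(1 − 391/14381·(0.991300+0.963100))/(1+391/14381) = 4609/5000 ≈ 0.921800
step 4 [2y] zero: DF = P = 8857/10000 ≈ 0.885700
step 5 [2.5y] bond c/2=3/400: DF=(914109/1000000 − 3/400·(0.991300+0.963100+0.921800+0.885700))/(1+3/400) = 8793/10000 ≈ 0.879300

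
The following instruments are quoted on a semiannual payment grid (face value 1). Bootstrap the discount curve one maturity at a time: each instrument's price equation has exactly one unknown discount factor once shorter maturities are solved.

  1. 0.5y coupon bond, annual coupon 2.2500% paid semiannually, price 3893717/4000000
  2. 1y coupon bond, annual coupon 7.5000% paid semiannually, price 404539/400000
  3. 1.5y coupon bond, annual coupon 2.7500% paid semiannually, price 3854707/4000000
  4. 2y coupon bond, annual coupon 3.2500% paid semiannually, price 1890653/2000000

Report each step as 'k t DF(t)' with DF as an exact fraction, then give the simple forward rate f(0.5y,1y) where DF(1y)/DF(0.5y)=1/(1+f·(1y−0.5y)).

step 1 [0.5y] bond c/2=9/800: DF=(3893717/4000000 − 9/800·(0))/(1+9/800) = 4813/5000 ≈ 0.962600
step 2 [1y] bond c/2=3/80: DF=(404539/400000 − 3/80·(0.962600))/(1+3/80) = 47/50 ≈ 0.940000
step 3 [1.5y] bond c/2=11/800: DF=(3854707/4000000 − 11/800·(0.962600+0.940000))/(1+11/800) = 578/625 ≈ 0.924800
step 4 [2y] bond c/2=13/800: DF=(1890653/2000000 − 13/800·(0.962600+0.940000+0.924800))/(1+13/800) = 177/200 ≈ 0.885000

1 1/2 4813/5000
2 1 47/50
3 3/2 578/625
4 2 177/200
f(0.5y,1y) = ((4813/5000)/(47/50) − 1)/(1/2) = 113/2350 ≈ 4.8085%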